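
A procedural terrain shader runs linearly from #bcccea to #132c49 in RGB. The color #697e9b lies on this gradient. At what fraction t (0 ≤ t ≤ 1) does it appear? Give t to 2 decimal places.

0.49

Invert the lerp on the R channel (largest span, 169): t = (105 − 188) / (19 − 188) = -83/-169 = 0.49112.
Check on G: (126 − 204)/(44 − 204) = 0.4875 ✓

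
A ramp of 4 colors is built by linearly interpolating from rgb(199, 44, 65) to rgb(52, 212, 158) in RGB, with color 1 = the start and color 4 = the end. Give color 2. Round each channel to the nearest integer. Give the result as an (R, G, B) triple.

(150, 100, 96)

With 4 swatches and endpoints inclusive, swatch 2 sits at t = (2 − 1)/(4 − 1) = 1/3 ≈ 0.3333.
R = 199 + 0.3333 × (52 − 199) = 150.005 → 150
G = 44 + 0.3333 × (212 − 44) = 99.994 → 100
B = 65 + 0.3333 × (158 − 65) = 95.997 → 96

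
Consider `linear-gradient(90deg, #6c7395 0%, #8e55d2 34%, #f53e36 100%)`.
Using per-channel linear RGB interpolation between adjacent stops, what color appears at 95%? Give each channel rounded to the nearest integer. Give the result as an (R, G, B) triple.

(237, 64, 66)

95% lies between the 34% and 100% stops, so the local fraction is t = (95 − 34)/(100 − 34) = 61/66 ≈ 0.9242.
#8e55d2 → (142, 85, 210); #f53e36 → (245, 62, 54).
R = 142 + 0.9242 × (245 − 142) = 237.193 → 237
G = 85 + 0.9242 × (62 − 85) = 63.743 → 64
B = 210 + 0.9242 × (54 − 210) = 65.825 → 66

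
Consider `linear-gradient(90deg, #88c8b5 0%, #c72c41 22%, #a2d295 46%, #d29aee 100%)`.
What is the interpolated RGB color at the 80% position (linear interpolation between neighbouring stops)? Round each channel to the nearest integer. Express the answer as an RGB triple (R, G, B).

(192, 175, 205)

80% lies between the 46% and 100% stops, so the local fraction is t = (80 − 46)/(100 − 46) = 34/54 ≈ 0.6296.
#a2d295 → (162, 210, 149); #d29aee → (210, 154, 238).
R = 162 + 0.6296 × (210 − 162) = 192.221 → 192
G = 210 + 0.6296 × (154 − 210) = 174.742 → 175
B = 149 + 0.6296 × (238 − 149) = 205.034 → 205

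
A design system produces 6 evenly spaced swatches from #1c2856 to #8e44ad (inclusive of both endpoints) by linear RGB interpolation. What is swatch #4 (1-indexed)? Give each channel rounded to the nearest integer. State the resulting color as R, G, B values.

With 6 swatches and endpoints inclusive, swatch 4 sits at t = (4 − 1)/(6 − 1) = 3/5 ≈ 0.6.
#1c2856 → (28, 40, 86); #8e44ad → (142, 68, 173).
R = 28 + 0.6 × (142 − 28) = 96.4 → 96
G = 40 + 0.6 × (68 − 40) = 56.8 → 57
B = 86 + 0.6 × (173 − 86) = 138.2 → 138

(96, 57, 138)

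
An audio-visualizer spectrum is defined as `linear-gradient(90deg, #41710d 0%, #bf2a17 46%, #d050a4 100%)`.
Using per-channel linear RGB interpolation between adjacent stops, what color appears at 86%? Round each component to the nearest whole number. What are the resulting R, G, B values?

(204, 70, 127)

86% lies between the 46% and 100% stops, so the local fraction is t = (86 − 46)/(100 − 46) = 40/54 ≈ 0.7407.
#bf2a17 → (191, 42, 23); #d050a4 → (208, 80, 164).
R = 191 + 0.7407 × (208 − 191) = 203.592 → 204
G = 42 + 0.7407 × (80 − 42) = 70.147 → 70
B = 23 + 0.7407 × (164 − 23) = 127.439 → 127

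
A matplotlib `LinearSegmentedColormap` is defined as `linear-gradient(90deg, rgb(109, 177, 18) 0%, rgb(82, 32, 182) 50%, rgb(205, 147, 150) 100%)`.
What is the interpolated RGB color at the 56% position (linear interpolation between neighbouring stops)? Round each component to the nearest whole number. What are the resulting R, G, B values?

56% lies between the 50% and 100% stops, so the local fraction is t = (56 − 50)/(100 − 50) = 6/50 ≈ 0.12.
R = 82 + 0.12 × (205 − 82) = 96.76 → 97
G = 32 + 0.12 × (147 − 32) = 45.8 → 46
B = 182 + 0.12 × (150 − 182) = 178.16 → 178

(97, 46, 178)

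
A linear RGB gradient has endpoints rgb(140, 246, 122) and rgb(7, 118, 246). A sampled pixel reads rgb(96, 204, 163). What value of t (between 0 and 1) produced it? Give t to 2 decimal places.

Invert the lerp on the R channel (largest span, 133): t = (96 − 140) / (7 − 140) = -44/-133 = 0.33083.
Check on G: (204 − 246)/(118 − 246) = 0.3281 ✓

0.33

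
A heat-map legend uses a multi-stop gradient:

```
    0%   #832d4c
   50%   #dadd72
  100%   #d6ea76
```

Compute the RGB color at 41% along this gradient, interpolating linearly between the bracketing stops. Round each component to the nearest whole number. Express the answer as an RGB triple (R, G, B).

41% lies between the 0% and 50% stops, so the local fraction is t = (41 − 0)/(50 − 0) = 41/50 ≈ 0.82.
#832d4c → (131, 45, 76); #dadd72 → (218, 221, 114).
R = 131 + 0.82 × (218 − 131) = 202.34 → 202
G = 45 + 0.82 × (221 − 45) = 189.32 → 189
B = 76 + 0.82 × (114 − 76) = 107.16 → 107

(202, 189, 107)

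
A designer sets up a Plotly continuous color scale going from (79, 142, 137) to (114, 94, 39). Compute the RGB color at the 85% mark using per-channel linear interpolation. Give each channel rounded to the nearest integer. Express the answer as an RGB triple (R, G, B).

(109, 101, 54)

85% corresponds to t = 0.85.
R = 79 + 0.85 × (114 − 79) = 79 + 0.85 × 35 = 108.75 → 109
G = 142 + 0.85 × (94 − 142) = 142 + 0.85 × -48 = 101.2 → 101
B = 137 + 0.85 × (39 − 137) = 137 + 0.85 × -98 = 53.7 → 54
So the blended color is (109, 101, 54), about #6d6536.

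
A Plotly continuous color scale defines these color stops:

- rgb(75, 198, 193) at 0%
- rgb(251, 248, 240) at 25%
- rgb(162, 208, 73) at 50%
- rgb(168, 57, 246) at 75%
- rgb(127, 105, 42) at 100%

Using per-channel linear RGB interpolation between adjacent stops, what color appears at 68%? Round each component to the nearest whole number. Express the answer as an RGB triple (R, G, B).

68% lies between the 50% and 75% stops, so the local fraction is t = (68 − 50)/(75 − 50) = 18/25 ≈ 0.72.
R = 162 + 0.72 × (168 − 162) = 166.32 → 166
G = 208 + 0.72 × (57 − 208) = 99.28 → 99
B = 73 + 0.72 × (246 − 73) = 197.56 → 198

(166, 99, 198)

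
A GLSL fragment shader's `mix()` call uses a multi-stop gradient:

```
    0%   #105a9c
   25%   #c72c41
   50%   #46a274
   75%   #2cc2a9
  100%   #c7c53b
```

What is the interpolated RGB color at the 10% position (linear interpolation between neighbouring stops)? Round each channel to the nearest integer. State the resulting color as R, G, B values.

10% lies between the 0% and 25% stops, so the local fraction is t = (10 − 0)/(25 − 0) = 10/25 ≈ 0.4.
#105a9c → (16, 90, 156); #c72c41 → (199, 44, 65).
R = 16 + 0.4 × (199 − 16) = 89.2 → 89
G = 90 + 0.4 × (44 − 90) = 71.6 → 72
B = 156 + 0.4 × (65 − 156) = 119.6 → 120

(89, 72, 120)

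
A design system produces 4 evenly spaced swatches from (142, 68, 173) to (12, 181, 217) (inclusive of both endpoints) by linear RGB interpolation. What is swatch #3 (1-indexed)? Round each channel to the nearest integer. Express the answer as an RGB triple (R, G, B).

With 4 swatches and endpoints inclusive, swatch 3 sits at t = (3 − 1)/(4 − 1) = 2/3 ≈ 0.6667.
R = 142 + 0.6667 × (12 − 142) = 55.329 → 55
G = 68 + 0.6667 × (181 − 68) = 143.337 → 143
B = 173 + 0.6667 × (217 − 173) = 202.335 → 202

(55, 143, 202)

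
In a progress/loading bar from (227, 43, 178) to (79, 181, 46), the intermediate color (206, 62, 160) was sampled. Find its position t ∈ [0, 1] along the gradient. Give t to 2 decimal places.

0.14

Invert the lerp on the R channel (largest span, 148): t = (206 − 227) / (79 − 227) = -21/-148 = 0.14189.
Check on G: (62 − 43)/(181 − 43) = 0.1377 ✓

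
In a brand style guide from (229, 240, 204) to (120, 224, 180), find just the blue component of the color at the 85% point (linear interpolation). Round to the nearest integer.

184

B = 204 + 0.85 × (180 − 204) = 183.6 → 184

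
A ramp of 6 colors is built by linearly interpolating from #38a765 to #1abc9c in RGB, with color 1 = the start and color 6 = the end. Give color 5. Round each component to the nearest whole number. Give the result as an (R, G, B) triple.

With 6 swatches and endpoints inclusive, swatch 5 sits at t = (5 − 1)/(6 − 1) = 4/5 ≈ 0.8.
#38a765 → (56, 167, 101); #1abc9c → (26, 188, 156).
R = 56 + 0.8 × (26 − 56) = 32 → 32
G = 167 + 0.8 × (188 − 167) = 183.8 → 184
B = 101 + 0.8 × (156 − 101) = 145 → 145

(32, 184, 145)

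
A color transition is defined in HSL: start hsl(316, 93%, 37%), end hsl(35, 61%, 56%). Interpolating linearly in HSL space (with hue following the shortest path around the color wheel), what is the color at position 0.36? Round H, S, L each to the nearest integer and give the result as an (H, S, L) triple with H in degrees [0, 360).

(344, 81, 44)

Hue: 35 − 316 = -281°, but |-281| > 180 so the shorter arc goes the other way: Δh = -281 + 360 = 79°.
H = 316 + 0.36 × (79) = 344.44 → 344°
S = 93 + 0.36 × (61 − 93) = 81.48 → 81%
L = 37 + 0.36 × (56 − 37) = 43.84 → 44%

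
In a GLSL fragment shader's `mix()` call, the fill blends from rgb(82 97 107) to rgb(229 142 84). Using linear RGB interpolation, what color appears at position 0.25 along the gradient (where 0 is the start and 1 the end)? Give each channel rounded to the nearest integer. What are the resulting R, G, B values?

R = 82 + 0.25 × (229 − 82) = 82 + 0.25 × 147 = 118.75 → 119
G = 97 + 0.25 × (142 − 97) = 97 + 0.25 × 45 = 108.25 → 108
B = 107 + 0.25 × (84 − 107) = 107 + 0.25 × -23 = 101.25 → 101
So the blended color is (119, 108, 101), about #776c65.

(119, 108, 101)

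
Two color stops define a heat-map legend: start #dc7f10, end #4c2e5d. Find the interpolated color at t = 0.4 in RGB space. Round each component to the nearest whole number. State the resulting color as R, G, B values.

(162, 95, 47)

#dc7f10 → (220, 127, 16); #4c2e5d → (76, 46, 93).
R = 220 + 0.4 × (76 − 220) = 220 + 0.4 × -144 = 162.4 → 162
G = 127 + 0.4 × (46 − 127) = 127 + 0.4 × -81 = 94.6 → 95
B = 16 + 0.4 × (93 − 16) = 16 + 0.4 × 77 = 46.8 → 47
So the blended color is (162, 95, 47), about #a25f2f.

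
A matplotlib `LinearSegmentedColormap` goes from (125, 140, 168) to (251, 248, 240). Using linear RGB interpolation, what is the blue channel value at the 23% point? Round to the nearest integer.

B = 168 + 0.23 × (240 − 168) = 184.56 → 185

185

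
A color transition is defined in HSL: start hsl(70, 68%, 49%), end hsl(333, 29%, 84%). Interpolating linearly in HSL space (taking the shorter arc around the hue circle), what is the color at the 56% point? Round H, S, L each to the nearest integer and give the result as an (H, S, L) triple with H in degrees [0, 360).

(16, 46, 69)

Hue: 333 − 70 = 263°, but |263| > 180 so the shorter arc goes the other way: Δh = 263 − 360 = -97°.
H = 70 + 0.56 × (-97) = 15.68 → 16°
S = 68 + 0.56 × (29 − 68) = 46.16 → 46%
L = 49 + 0.56 × (84 − 49) = 68.6 → 69%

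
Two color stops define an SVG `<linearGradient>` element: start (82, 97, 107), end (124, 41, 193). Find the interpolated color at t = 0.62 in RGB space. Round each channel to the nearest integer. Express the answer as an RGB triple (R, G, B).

R = 82 + 0.62 × (124 − 82) = 82 + 0.62 × 42 = 108.04 → 108
G = 97 + 0.62 × (41 − 97) = 97 + 0.62 × -56 = 62.28 → 62
B = 107 + 0.62 × (193 − 107) = 107 + 0.62 × 86 = 160.32 → 160

(108, 62, 160)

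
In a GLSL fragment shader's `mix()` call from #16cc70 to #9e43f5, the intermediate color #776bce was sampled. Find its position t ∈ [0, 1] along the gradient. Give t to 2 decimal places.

Invert the lerp on the G channel (largest span, 137): t = (107 − 204) / (67 − 204) = -97/-137 = 0.70803.
Check on R: (119 − 22)/(158 − 22) = 0.7132 ✓

0.71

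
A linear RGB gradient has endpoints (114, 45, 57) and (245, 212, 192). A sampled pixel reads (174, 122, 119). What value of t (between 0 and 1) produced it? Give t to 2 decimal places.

Invert the lerp on the G channel (largest span, 167): t = (122 − 45) / (212 − 45) = 77/167 = 0.46108.
Check on R: (174 − 114)/(245 − 114) = 0.458 ✓

0.46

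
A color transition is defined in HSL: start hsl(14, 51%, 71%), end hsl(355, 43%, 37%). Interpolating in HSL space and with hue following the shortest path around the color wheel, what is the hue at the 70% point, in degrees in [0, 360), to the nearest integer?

1

Hue: 355 − 14 = 341°, but |341| > 180 so the shorter arc goes the other way: Δh = 341 − 360 = -19°.
H = 14 + 0.7 × (-19) = 0.7 → 1°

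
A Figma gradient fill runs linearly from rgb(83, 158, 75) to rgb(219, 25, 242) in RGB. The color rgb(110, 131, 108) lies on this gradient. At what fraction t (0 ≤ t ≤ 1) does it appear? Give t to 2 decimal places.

0.20

Invert the lerp on the B channel (largest span, 167): t = (108 − 75) / (242 − 75) = 33/167 = 0.1976.
Check on R: (110 − 83)/(219 − 83) = 0.1985 ✓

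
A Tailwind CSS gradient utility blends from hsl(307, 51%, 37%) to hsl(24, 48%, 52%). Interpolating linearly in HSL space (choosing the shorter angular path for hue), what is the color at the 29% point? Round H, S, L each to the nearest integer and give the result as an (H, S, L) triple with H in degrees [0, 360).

(329, 50, 41)

Hue: 24 − 307 = -283°, but |-283| > 180 so the shorter arc goes the other way: Δh = -283 + 360 = 77°.
H = 307 + 0.29 × (77) = 329.33 → 329°
S = 51 + 0.29 × (48 − 51) = 50.13 → 50%
L = 37 + 0.29 × (52 − 37) = 41.35 → 41%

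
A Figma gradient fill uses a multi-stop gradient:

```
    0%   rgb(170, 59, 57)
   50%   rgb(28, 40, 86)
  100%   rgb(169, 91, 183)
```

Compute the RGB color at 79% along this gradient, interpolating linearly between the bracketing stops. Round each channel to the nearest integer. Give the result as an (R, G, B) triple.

(110, 70, 142)

79% lies between the 50% and 100% stops, so the local fraction is t = (79 − 50)/(100 − 50) = 29/50 ≈ 0.58.
R = 28 + 0.58 × (169 − 28) = 109.78 → 110
G = 40 + 0.58 × (91 − 40) = 69.58 → 70
B = 86 + 0.58 × (183 − 86) = 142.26 → 142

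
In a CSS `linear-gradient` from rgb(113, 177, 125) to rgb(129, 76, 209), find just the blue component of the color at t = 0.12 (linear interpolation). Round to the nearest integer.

B = 125 + 0.12 × (209 − 125) = 135.08 → 135

135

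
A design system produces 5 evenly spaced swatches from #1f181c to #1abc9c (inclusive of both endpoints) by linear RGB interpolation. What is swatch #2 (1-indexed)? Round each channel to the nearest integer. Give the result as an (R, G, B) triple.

(30, 65, 60)

With 5 swatches and endpoints inclusive, swatch 2 sits at t = (2 − 1)/(5 − 1) = 1/4 ≈ 0.25.
#1f181c → (31, 24, 28); #1abc9c → (26, 188, 156).
R = 31 + 0.25 × (26 − 31) = 29.75 → 30
G = 24 + 0.25 × (188 − 24) = 65 → 65
B = 28 + 0.25 × (156 − 28) = 60 → 60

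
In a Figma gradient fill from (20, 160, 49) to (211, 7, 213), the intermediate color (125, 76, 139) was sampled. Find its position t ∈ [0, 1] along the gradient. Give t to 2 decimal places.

Invert the lerp on the R channel (largest span, 191): t = (125 − 20) / (211 − 20) = 105/191 = 0.54974.
Check on G: (76 − 160)/(7 − 160) = 0.549 ✓

0.55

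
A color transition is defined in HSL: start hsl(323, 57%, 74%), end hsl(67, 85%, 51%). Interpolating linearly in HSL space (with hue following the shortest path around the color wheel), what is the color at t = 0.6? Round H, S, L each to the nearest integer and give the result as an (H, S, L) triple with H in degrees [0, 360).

Hue: 67 − 323 = -256°, but |-256| > 180 so the shorter arc goes the other way: Δh = -256 + 360 = 104°.
H = 323 + 0.6 × (104) = 385.4 → 385 → 385 mod 360 = 25°
S = 57 + 0.6 × (85 − 57) = 73.8 → 74%
L = 74 + 0.6 × (51 − 74) = 60.2 → 60%

(25, 74, 60)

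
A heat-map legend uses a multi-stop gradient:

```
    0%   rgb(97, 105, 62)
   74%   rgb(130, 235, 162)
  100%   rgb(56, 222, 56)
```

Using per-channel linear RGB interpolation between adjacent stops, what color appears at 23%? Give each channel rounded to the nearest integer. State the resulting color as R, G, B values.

(107, 145, 93)

23% lies between the 0% and 74% stops, so the local fraction is t = (23 − 0)/(74 − 0) = 23/74 ≈ 0.3108.
R = 97 + 0.3108 × (130 − 97) = 107.256 → 107
G = 105 + 0.3108 × (235 − 105) = 145.404 → 145
B = 62 + 0.3108 × (162 − 62) = 93.08 → 93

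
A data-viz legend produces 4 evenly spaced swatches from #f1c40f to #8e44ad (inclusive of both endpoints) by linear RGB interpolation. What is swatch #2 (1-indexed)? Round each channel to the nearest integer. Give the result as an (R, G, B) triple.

(208, 153, 68)

With 4 swatches and endpoints inclusive, swatch 2 sits at t = (2 − 1)/(4 − 1) = 1/3 ≈ 0.3333.
#f1c40f → (241, 196, 15); #8e44ad → (142, 68, 173).
R = 241 + 0.3333 × (142 − 241) = 208.003 → 208
G = 196 + 0.3333 × (68 − 196) = 153.338 → 153
B = 15 + 0.3333 × (173 − 15) = 67.661 → 68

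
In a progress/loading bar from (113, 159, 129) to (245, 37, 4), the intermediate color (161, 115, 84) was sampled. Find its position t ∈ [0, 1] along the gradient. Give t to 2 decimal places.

Invert the lerp on the R channel (largest span, 132): t = (161 − 113) / (245 − 113) = 48/132 = 0.36364.
Check on G: (115 − 159)/(37 − 159) = 0.3607 ✓

0.36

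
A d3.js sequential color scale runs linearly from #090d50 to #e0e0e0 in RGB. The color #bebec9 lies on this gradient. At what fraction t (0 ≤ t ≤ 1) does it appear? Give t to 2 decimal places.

0.84

Invert the lerp on the R channel (largest span, 215): t = (190 − 9) / (224 − 9) = 181/215 = 0.84186.
Check on G: (190 − 13)/(224 − 13) = 0.8389 ✓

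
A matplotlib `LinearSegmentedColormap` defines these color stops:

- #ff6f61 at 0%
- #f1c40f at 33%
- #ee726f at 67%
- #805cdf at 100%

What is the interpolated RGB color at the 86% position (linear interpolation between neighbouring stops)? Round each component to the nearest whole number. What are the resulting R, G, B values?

86% lies between the 67% and 100% stops, so the local fraction is t = (86 − 67)/(100 − 67) = 19/33 ≈ 0.5758.
#ee726f → (238, 114, 111); #805cdf → (128, 92, 223).
R = 238 + 0.5758 × (128 − 238) = 174.662 → 175
G = 114 + 0.5758 × (92 − 114) = 101.332 → 101
B = 111 + 0.5758 × (223 − 111) = 175.49 → 175

(175, 101, 175)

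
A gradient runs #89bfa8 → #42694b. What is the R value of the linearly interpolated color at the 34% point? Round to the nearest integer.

R₁ = 137 (from #89bfa8), R₂ = 66 (from #42694b).
R = 137 + 0.34 × (66 − 137) = 112.86 → 113

113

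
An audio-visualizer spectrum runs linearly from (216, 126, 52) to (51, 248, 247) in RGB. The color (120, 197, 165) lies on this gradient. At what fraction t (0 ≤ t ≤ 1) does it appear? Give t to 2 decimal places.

0.58

Invert the lerp on the B channel (largest span, 195): t = (165 − 52) / (247 − 52) = 113/195 = 0.57949.
Check on R: (120 − 216)/(51 − 216) = 0.5818 ✓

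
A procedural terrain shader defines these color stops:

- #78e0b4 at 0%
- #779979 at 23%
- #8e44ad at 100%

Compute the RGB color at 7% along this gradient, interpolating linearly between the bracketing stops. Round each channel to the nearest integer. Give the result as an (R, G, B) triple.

7% lies between the 0% and 23% stops, so the local fraction is t = (7 − 0)/(23 − 0) = 7/23 ≈ 0.3043.
#78e0b4 → (120, 224, 180); #779979 → (119, 153, 121).
R = 120 + 0.3043 × (119 − 120) = 119.696 → 120
G = 224 + 0.3043 × (153 − 224) = 202.395 → 202
B = 180 + 0.3043 × (121 − 180) = 162.046 → 162

(120, 202, 162)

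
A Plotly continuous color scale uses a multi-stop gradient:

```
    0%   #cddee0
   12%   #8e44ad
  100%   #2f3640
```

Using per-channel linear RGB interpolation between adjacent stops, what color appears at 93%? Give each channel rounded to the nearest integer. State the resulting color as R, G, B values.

(55, 55, 73)

93% lies between the 12% and 100% stops, so the local fraction is t = (93 − 12)/(100 − 12) = 81/88 ≈ 0.9205.
#8e44ad → (142, 68, 173); #2f3640 → (47, 54, 64).
R = 142 + 0.9205 × (47 − 142) = 54.552 → 55
G = 68 + 0.9205 × (54 − 68) = 55.113 → 55
B = 173 + 0.9205 × (64 − 173) = 72.666 → 73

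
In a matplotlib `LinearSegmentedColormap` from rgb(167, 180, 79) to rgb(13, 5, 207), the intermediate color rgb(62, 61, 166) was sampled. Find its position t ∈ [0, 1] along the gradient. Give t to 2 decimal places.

0.68

Invert the lerp on the G channel (largest span, 175): t = (61 − 180) / (5 − 180) = -119/-175 = 0.68.
Check on R: (62 − 167)/(13 − 167) = 0.6818 ✓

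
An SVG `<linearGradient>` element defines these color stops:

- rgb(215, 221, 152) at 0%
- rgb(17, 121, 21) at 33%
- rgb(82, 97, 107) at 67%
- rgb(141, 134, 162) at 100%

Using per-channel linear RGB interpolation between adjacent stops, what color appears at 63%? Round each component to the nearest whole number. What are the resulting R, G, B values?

(74, 100, 97)

63% lies between the 33% and 67% stops, so the local fraction is t = (63 − 33)/(67 − 33) = 30/34 ≈ 0.8824.
R = 17 + 0.8824 × (82 − 17) = 74.356 → 74
G = 121 + 0.8824 × (97 − 121) = 99.822 → 100
B = 21 + 0.8824 × (107 − 21) = 96.886 → 97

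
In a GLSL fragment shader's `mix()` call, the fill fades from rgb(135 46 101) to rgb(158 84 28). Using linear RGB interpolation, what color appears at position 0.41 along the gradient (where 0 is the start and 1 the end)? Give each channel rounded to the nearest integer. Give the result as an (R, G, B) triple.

(144, 62, 71)

R = 135 + 0.41 × (158 − 135) = 135 + 0.41 × 23 = 144.43 → 144
G = 46 + 0.41 × (84 − 46) = 46 + 0.41 × 38 = 61.58 → 62
B = 101 + 0.41 × (28 − 101) = 101 + 0.41 × -73 = 71.07 → 71
So the blended color is (144, 62, 71), about #903e47.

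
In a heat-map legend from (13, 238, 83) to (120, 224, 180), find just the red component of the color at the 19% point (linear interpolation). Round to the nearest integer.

R = 13 + 0.19 × (120 − 13) = 33.33 → 33

33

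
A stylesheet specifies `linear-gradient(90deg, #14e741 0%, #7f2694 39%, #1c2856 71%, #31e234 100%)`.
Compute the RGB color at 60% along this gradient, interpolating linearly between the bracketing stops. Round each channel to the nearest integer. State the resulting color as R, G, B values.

60% lies between the 39% and 71% stops, so the local fraction is t = (60 − 39)/(71 − 39) = 21/32 ≈ 0.6562.
#7f2694 → (127, 38, 148); #1c2856 → (28, 40, 86).
R = 127 + 0.6562 × (28 − 127) = 62.036 → 62
G = 38 + 0.6562 × (40 − 38) = 39.312 → 39
B = 148 + 0.6562 × (86 − 148) = 107.316 → 107

(62, 39, 107)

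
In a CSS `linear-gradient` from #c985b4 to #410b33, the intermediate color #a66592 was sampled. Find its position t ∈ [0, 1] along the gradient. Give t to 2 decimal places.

Invert the lerp on the R channel (largest span, 136): t = (166 − 201) / (65 − 201) = -35/-136 = 0.25735.
Check on G: (101 − 133)/(11 − 133) = 0.2623 ✓

0.26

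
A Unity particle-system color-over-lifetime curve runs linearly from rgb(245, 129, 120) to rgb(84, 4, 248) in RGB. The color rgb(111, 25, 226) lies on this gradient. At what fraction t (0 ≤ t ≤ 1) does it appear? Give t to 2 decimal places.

0.83

Invert the lerp on the R channel (largest span, 161): t = (111 − 245) / (84 − 245) = -134/-161 = 0.8323.
Check on G: (25 − 129)/(4 − 129) = 0.832 ✓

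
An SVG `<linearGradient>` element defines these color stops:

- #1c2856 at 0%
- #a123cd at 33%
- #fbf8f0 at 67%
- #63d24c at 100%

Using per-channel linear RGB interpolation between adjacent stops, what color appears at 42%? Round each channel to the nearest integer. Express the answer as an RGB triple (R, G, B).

42% lies between the 33% and 67% stops, so the local fraction is t = (42 − 33)/(67 − 33) = 9/34 ≈ 0.2647.
#a123cd → (161, 35, 205); #fbf8f0 → (251, 248, 240).
R = 161 + 0.2647 × (251 − 161) = 184.823 → 185
G = 35 + 0.2647 × (248 − 35) = 91.381 → 91
B = 205 + 0.2647 × (240 − 205) = 214.264 → 214

(185, 91, 214)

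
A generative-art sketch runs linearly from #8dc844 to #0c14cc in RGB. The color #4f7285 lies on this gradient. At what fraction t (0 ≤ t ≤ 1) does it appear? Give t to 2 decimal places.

0.48

Invert the lerp on the G channel (largest span, 180): t = (114 − 200) / (20 − 200) = -86/-180 = 0.47778.
Check on R: (79 − 141)/(12 − 141) = 0.4806 ✓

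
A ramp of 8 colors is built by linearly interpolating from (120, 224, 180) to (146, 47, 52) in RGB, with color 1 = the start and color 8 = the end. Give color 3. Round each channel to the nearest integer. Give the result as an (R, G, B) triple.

With 8 swatches and endpoints inclusive, swatch 3 sits at t = (3 − 1)/(8 − 1) = 2/7 ≈ 0.2857.
R = 120 + 0.2857 × (146 − 120) = 127.428 → 127
G = 224 + 0.2857 × (47 − 224) = 173.431 → 173
B = 180 + 0.2857 × (52 − 180) = 143.43 → 143

(127, 173, 143)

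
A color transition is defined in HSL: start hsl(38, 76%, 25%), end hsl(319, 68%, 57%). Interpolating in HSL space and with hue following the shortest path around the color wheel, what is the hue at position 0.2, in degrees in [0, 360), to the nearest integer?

Hue: 319 − 38 = 281°, but |281| > 180 so the shorter arc goes the other way: Δh = 281 − 360 = -79°.
H = 38 + 0.2 × (-79) = 22.2 → 22°

22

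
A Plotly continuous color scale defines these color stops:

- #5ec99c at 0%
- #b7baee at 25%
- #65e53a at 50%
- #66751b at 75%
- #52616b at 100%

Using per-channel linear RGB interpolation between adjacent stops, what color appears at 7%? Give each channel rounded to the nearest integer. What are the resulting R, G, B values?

(119, 197, 179)

7% lies between the 0% and 25% stops, so the local fraction is t = (7 − 0)/(25 − 0) = 7/25 ≈ 0.28.
#5ec99c → (94, 201, 156); #b7baee → (183, 186, 238).
R = 94 + 0.28 × (183 − 94) = 118.92 → 119
G = 201 + 0.28 × (186 − 201) = 196.8 → 197
B = 156 + 0.28 × (238 − 156) = 178.96 → 179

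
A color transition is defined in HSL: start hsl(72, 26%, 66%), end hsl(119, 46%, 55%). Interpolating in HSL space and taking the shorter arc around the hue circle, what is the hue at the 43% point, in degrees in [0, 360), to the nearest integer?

Hue arc: Δh = 119 − 72 = 47° (|Δh| ≤ 180, already the shorter path).
H = 72 + 0.43 × (47) = 92.21 → 92°

92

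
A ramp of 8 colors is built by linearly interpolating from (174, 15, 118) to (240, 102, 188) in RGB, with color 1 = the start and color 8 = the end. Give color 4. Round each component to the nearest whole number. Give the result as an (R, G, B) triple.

(202, 52, 148)

With 8 swatches and endpoints inclusive, swatch 4 sits at t = (4 − 1)/(8 − 1) = 3/7 ≈ 0.4286.
R = 174 + 0.4286 × (240 − 174) = 202.288 → 202
G = 15 + 0.4286 × (102 − 15) = 52.288 → 52
B = 118 + 0.4286 × (188 − 118) = 148.002 → 148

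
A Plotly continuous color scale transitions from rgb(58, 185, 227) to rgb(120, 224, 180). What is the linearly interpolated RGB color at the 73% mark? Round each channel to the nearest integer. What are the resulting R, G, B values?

73% corresponds to t = 0.73.
R = 58 + 0.73 × (120 − 58) = 58 + 0.73 × 62 = 103.26 → 103
G = 185 + 0.73 × (224 − 185) = 185 + 0.73 × 39 = 213.47 → 213
B = 227 + 0.73 × (180 − 227) = 227 + 0.73 × -47 = 192.69 → 193

(103, 213, 193)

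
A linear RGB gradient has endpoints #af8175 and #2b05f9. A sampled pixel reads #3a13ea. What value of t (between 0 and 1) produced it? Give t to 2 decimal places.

0.89

Invert the lerp on the R channel (largest span, 132): t = (58 − 175) / (43 − 175) = -117/-132 = 0.88636.
Check on G: (19 − 129)/(5 − 129) = 0.8871 ✓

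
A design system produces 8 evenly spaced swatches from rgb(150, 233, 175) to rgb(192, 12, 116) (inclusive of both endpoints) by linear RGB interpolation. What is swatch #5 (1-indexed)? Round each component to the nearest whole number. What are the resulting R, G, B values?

With 8 swatches and endpoints inclusive, swatch 5 sits at t = (5 − 1)/(8 − 1) = 4/7 ≈ 0.5714.
R = 150 + 0.5714 × (192 − 150) = 173.999 → 174
G = 233 + 0.5714 × (12 − 233) = 106.721 → 107
B = 175 + 0.5714 × (116 − 175) = 141.287 → 141

(174, 107, 141)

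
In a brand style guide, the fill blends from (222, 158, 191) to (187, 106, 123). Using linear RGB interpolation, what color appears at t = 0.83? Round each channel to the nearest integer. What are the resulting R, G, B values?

(193, 115, 135)

R = 222 + 0.83 × (187 − 222) = 222 + 0.83 × -35 = 192.95 → 193
G = 158 + 0.83 × (106 − 158) = 158 + 0.83 × -52 = 114.84 → 115
B = 191 + 0.83 × (123 − 191) = 191 + 0.83 × -68 = 134.56 → 135
So the blended color is (193, 115, 135), about #c17387.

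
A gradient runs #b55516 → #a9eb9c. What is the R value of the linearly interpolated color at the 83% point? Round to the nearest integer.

171

R₁ = 181 (from #b55516), R₂ = 169 (from #a9eb9c).
R = 181 + 0.83 × (169 − 181) = 171.04 → 171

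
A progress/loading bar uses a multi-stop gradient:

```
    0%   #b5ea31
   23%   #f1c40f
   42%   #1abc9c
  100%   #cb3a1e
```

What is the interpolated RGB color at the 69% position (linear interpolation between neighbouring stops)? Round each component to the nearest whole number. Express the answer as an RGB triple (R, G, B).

69% lies between the 42% and 100% stops, so the local fraction is t = (69 − 42)/(100 − 42) = 27/58 ≈ 0.4655.
#1abc9c → (26, 188, 156); #cb3a1e → (203, 58, 30).
R = 26 + 0.4655 × (203 − 26) = 108.394 → 108
G = 188 + 0.4655 × (58 − 188) = 127.485 → 127
B = 156 + 0.4655 × (30 − 156) = 97.347 → 97

(108, 127, 97)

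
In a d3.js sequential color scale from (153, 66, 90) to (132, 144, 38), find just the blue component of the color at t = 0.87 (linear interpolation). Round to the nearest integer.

B = 90 + 0.87 × (38 − 90) = 44.76 → 45

45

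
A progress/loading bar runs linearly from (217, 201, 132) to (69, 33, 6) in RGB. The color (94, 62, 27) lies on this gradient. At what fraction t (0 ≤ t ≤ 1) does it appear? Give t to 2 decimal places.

Invert the lerp on the G channel (largest span, 168): t = (62 − 201) / (33 − 201) = -139/-168 = 0.82738.
Check on R: (94 − 217)/(69 − 217) = 0.8311 ✓

0.83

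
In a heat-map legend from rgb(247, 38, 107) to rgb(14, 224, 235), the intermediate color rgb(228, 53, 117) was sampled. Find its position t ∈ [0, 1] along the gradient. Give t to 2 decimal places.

Invert the lerp on the R channel (largest span, 233): t = (228 − 247) / (14 − 247) = -19/-233 = 0.081545.
Check on G: (53 − 38)/(224 − 38) = 0.08065 ✓

0.08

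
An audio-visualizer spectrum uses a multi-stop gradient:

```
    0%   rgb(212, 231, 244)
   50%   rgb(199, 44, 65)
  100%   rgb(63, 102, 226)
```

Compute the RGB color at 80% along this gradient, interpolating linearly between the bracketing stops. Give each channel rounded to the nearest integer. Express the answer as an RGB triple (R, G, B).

80% lies between the 50% and 100% stops, so the local fraction is t = (80 − 50)/(100 − 50) = 30/50 ≈ 0.6.
R = 199 + 0.6 × (63 − 199) = 117.4 → 117
G = 44 + 0.6 × (102 − 44) = 78.8 → 79
B = 65 + 0.6 × (226 − 65) = 161.6 → 162

(117, 79, 162)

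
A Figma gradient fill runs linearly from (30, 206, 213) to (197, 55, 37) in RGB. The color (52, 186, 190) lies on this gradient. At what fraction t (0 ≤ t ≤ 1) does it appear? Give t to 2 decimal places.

Invert the lerp on the B channel (largest span, 176): t = (190 − 213) / (37 − 213) = -23/-176 = 0.13068.
Check on R: (52 − 30)/(197 − 30) = 0.1317 ✓

0.13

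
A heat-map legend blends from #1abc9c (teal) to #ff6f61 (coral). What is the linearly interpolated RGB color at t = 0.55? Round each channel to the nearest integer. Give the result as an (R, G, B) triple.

#1abc9c → (26, 188, 156); #ff6f61 → (255, 111, 97).
R = 26 + 0.55 × (255 − 26) = 26 + 0.55 × 229 = 151.95 → 152
G = 188 + 0.55 × (111 − 188) = 188 + 0.55 × -77 = 145.65 → 146
B = 156 + 0.55 × (97 − 156) = 156 + 0.55 × -59 = 123.55 → 124

(152, 146, 124)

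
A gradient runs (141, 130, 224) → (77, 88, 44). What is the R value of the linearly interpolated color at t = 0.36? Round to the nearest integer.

118

R = 141 + 0.36 × (77 − 141) = 117.96 → 118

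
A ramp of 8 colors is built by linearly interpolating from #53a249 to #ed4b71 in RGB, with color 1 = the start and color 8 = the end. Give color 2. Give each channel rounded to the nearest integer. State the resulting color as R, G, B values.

With 8 swatches and endpoints inclusive, swatch 2 sits at t = (2 − 1)/(8 − 1) = 1/7 ≈ 0.1429.
#53a249 → (83, 162, 73); #ed4b71 → (237, 75, 113).
R = 83 + 0.1429 × (237 − 83) = 105.007 → 105
G = 162 + 0.1429 × (75 − 162) = 149.568 → 150
B = 73 + 0.1429 × (113 − 73) = 78.716 → 79

(105, 150, 79)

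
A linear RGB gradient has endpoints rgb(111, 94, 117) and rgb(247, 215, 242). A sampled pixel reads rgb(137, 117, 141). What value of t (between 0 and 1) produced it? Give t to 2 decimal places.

0.19

Invert the lerp on the R channel (largest span, 136): t = (137 − 111) / (247 − 111) = 26/136 = 0.19118.
Check on G: (117 − 94)/(215 − 94) = 0.1901 ✓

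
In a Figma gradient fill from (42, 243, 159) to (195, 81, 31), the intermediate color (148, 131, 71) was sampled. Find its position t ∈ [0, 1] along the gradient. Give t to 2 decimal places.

0.69

Invert the lerp on the G channel (largest span, 162): t = (131 − 243) / (81 − 243) = -112/-162 = 0.69136.
Check on R: (148 − 42)/(195 − 42) = 0.6928 ✓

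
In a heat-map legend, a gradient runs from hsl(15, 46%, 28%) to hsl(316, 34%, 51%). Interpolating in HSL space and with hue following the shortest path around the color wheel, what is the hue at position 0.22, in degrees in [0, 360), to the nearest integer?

2

Hue: 316 − 15 = 301°, but |301| > 180 so the shorter arc goes the other way: Δh = 301 − 360 = -59°.
H = 15 + 0.22 × (-59) = 2.02 → 2°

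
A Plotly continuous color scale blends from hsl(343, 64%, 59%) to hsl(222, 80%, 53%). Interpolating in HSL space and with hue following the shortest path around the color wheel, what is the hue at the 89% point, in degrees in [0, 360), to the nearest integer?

235

Hue arc: Δh = 222 − 343 = -121° (|Δh| ≤ 180, already the shorter path).
H = 343 + 0.89 × (-121) = 235.31 → 235°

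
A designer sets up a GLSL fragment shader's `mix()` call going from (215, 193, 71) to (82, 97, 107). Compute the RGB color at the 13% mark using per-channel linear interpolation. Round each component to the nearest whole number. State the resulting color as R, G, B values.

13% corresponds to t = 0.13.
R = 215 + 0.13 × (82 − 215) = 215 + 0.13 × -133 = 197.71 → 198
G = 193 + 0.13 × (97 − 193) = 193 + 0.13 × -96 = 180.52 → 181
B = 71 + 0.13 × (107 − 71) = 71 + 0.13 × 36 = 75.68 → 76

(198, 181, 76)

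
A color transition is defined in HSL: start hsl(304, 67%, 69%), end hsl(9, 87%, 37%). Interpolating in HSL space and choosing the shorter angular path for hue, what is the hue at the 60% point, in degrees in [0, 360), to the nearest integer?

343

Hue: 9 − 304 = -295°, but |-295| > 180 so the shorter arc goes the other way: Δh = -295 + 360 = 65°.
H = 304 + 0.6 × (65) = 343 → 343°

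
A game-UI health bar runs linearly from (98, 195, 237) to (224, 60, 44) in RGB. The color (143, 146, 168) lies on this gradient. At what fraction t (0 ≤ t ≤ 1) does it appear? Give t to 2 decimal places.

0.36

Invert the lerp on the B channel (largest span, 193): t = (168 − 237) / (44 − 237) = -69/-193 = 0.35751.
Check on R: (143 − 98)/(224 − 98) = 0.3571 ✓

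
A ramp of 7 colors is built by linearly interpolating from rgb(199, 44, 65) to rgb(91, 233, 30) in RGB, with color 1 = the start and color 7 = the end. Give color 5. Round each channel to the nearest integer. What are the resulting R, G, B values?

With 7 swatches and endpoints inclusive, swatch 5 sits at t = (5 − 1)/(7 − 1) = 4/6 ≈ 0.6667.
R = 199 + 0.6667 × (91 − 199) = 126.996 → 127
G = 44 + 0.6667 × (233 − 44) = 170.006 → 170
B = 65 + 0.6667 × (30 − 65) = 41.666 → 42

(127, 170, 42)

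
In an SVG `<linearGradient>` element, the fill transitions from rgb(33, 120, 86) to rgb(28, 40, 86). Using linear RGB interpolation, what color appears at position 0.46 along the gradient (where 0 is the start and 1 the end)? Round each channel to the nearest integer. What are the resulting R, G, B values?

R = 33 + 0.46 × (28 − 33) = 33 + 0.46 × -5 = 30.7 → 31
G = 120 + 0.46 × (40 − 120) = 120 + 0.46 × -80 = 83.2 → 83
B = 86 + 0.46 × (86 − 86) = 86 + 0.46 × 0 = 86 → 86

(31, 83, 86)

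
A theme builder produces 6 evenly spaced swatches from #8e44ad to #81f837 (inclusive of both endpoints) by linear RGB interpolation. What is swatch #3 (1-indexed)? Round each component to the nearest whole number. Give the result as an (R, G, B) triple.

(137, 140, 126)

With 6 swatches and endpoints inclusive, swatch 3 sits at t = (3 − 1)/(6 − 1) = 2/5 ≈ 0.4.
#8e44ad → (142, 68, 173); #81f837 → (129, 248, 55).
R = 142 + 0.4 × (129 − 142) = 136.8 → 137
G = 68 + 0.4 × (248 − 68) = 140 → 140
B = 173 + 0.4 × (55 − 173) = 125.8 → 126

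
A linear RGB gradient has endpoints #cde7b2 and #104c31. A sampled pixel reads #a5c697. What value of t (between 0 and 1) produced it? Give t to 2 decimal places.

0.21

Invert the lerp on the R channel (largest span, 189): t = (165 − 205) / (16 − 205) = -40/-189 = 0.21164.
Check on G: (198 − 231)/(76 − 231) = 0.2129 ✓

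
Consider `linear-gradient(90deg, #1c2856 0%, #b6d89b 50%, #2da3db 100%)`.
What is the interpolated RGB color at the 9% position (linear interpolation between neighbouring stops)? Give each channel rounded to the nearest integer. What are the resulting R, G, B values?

(56, 72, 98)

9% lies between the 0% and 50% stops, so the local fraction is t = (9 − 0)/(50 − 0) = 9/50 ≈ 0.18.
#1c2856 → (28, 40, 86); #b6d89b → (182, 216, 155).
R = 28 + 0.18 × (182 − 28) = 55.72 → 56
G = 40 + 0.18 × (216 − 40) = 71.68 → 72
B = 86 + 0.18 × (155 − 86) = 98.42 → 98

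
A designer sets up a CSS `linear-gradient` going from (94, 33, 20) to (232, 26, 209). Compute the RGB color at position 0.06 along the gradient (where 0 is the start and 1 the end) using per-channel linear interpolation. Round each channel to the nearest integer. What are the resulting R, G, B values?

(102, 33, 31)

R = 94 + 0.06 × (232 − 94) = 94 + 0.06 × 138 = 102.28 → 102
G = 33 + 0.06 × (26 − 33) = 33 + 0.06 × -7 = 32.58 → 33
B = 20 + 0.06 × (209 − 20) = 20 + 0.06 × 189 = 31.34 → 31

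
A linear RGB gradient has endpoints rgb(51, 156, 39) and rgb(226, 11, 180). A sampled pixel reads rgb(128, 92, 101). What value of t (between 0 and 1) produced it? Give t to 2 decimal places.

0.44

Invert the lerp on the R channel (largest span, 175): t = (128 − 51) / (226 − 51) = 77/175 = 0.44.
Check on G: (92 − 156)/(11 − 156) = 0.4414 ✓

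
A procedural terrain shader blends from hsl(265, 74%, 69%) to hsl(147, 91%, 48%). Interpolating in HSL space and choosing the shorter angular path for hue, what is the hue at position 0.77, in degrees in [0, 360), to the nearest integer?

174

Hue arc: Δh = 147 − 265 = -118° (|Δh| ≤ 180, already the shorter path).
H = 265 + 0.77 × (-118) = 174.14 → 174°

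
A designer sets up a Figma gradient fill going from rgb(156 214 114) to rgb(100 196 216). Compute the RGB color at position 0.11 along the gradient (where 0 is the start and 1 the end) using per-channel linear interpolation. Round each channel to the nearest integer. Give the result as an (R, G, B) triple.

(150, 212, 125)

R = 156 + 0.11 × (100 − 156) = 156 + 0.11 × -56 = 149.84 → 150
G = 214 + 0.11 × (196 − 214) = 214 + 0.11 × -18 = 212.02 → 212
B = 114 + 0.11 × (216 − 114) = 114 + 0.11 × 102 = 125.22 → 125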